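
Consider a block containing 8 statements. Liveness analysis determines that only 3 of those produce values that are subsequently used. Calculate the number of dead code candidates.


Dead code = total statements - live definitions
= 8 - 3 = 5

5


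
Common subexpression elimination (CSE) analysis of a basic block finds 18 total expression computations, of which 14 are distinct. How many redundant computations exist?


CSE count = total expressions - unique expressions
= 18 - 14 = 4

4


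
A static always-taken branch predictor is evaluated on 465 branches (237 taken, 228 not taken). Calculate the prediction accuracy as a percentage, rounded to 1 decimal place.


Predictor: always-taken
Correct predictions = 237
Accuracy = 237 / 465 * 100 = 51.0%

51.0


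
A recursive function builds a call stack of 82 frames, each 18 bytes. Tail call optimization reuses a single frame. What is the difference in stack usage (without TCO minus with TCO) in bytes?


Without TCO: 82 * 18 = 1476 bytes
With TCO: reuse 1 frame = 18 bytes
Savings = 1476 - 18 = 1458

1458


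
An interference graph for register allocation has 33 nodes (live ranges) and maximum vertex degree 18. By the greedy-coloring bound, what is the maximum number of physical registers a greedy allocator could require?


Greedy coloring never needs more than (max_degree + 1) colors: when coloring a vertex, at most max_degree neighbors are already colored.
Upper bound = 18 + 1 = 19

19


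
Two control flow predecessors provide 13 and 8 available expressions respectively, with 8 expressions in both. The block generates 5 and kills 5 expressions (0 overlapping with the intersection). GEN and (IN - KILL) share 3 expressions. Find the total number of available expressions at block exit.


IN = intersection of predecessors = 8
IN - KILL = 8 - 0 = 8
|OUT| = |GEN| + |IN - KILL| - |GEN ∩ (IN - KILL)| = 5 + 8 - 3 = 10

10


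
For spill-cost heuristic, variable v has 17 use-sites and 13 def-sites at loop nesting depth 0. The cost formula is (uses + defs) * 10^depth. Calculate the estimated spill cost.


uses + defs = 17 + 13 = 30
10^0 = 1
Spill cost = 30 * 1 = 30

30


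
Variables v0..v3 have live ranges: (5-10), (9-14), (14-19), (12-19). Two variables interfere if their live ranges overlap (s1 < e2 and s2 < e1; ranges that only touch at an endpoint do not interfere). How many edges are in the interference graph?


Check all pairs for overlapping intervals.
Two intervals (s1,e1) and (s2,e2) overlap if s1 < e2 and s2 < e1.
v0 (5-10) vs v1..v3: overlaps v1 -> 1
v1 (9-14) vs v2..v3: overlaps v3 -> 1
v2 (14-19) vs v3: overlaps v3 -> 1
Total overlapping pairs = 1 + 1 + 1 = 3

3


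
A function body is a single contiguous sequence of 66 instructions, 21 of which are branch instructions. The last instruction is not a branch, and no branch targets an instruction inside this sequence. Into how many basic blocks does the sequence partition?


With no in-sequence branch targets, the leaders are the first instruction plus the instruction after each branch.
Number of basic blocks = branches + 1
= 21 + 1 = 22

22


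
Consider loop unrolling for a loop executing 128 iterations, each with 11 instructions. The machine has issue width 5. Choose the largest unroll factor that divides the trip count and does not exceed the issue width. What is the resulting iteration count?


Largest divisor of 128 <= 5 is 4
New iterations = 128 / 4 = 32

32


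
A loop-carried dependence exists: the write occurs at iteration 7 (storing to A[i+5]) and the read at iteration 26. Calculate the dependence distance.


Distance = read iteration - write iteration
= 26 - 7 = 19

19


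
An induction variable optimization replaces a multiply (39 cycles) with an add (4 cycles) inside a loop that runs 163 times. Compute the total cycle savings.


Per-iteration saving = 39 - 4 = 35
Total saved = 163 * 35 = 5705

5705


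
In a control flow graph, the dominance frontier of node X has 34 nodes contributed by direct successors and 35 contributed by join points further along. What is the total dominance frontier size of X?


DF(X) = direct successor contributions + join point contributions
= 34 + 35 = 69

69


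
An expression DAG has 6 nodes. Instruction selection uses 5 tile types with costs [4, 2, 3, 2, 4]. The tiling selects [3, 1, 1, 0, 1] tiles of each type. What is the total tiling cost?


Total cost = sum(count_i * cost_i)
= 3*4 + 1*2 + 1*3 + 0*2 + 1*4
= 21

21


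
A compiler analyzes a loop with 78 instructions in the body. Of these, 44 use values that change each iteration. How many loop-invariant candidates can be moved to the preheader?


Invariant candidates = total - loop-dependent
= 78 - 44 = 34

34


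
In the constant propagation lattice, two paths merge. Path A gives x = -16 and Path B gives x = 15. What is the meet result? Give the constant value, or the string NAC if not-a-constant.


Meet operation: if both paths give the same constant, result is that constant; if they differ, result is NAC (not-a-constant).
Path A: -16, Path B: 15 -> differ
Result: not-a-constant -> NAC

NAC


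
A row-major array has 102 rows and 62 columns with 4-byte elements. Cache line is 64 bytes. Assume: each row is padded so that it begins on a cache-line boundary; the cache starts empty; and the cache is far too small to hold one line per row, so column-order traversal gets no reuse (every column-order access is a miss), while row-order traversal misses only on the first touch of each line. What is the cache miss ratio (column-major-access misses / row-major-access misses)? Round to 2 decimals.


Each row occupies 62 * 4 = 248 bytes and starts on a line boundary, so it spans ceil(248 / 64) = 4 cache lines.
Row-major traversal misses (one per line touched): 102 * ceil(62 * 4 / 64) = 408
Column-major traversal misses (no reuse, every access misses): 102 * 62 = 6324
Ratio = 6324 / 408 = 15.5

15.5


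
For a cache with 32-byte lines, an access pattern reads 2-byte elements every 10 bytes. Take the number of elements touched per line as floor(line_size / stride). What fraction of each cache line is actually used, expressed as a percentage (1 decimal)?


Elements per cache line = floor(32 / 10) = 3
Bytes used = 3 * 2 = 6
Utilization = 6 / 32 * 100 = 18.8%

18.8


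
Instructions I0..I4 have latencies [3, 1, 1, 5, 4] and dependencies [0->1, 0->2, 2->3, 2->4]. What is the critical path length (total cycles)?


Compute longest path through dependency graph: dist(Ik) = max over predecessors of dist + latency(Ik).
dist(I0) = latency 3 = 3
dist(I1) = dist(I0) + 1 = 3 + 1 = 4
dist(I2) = dist(I0) + 1 = 3 + 1 = 4
dist(I3) = dist(I2) + 5 = 4 + 5 = 9
dist(I4) = dist(I2) + 4 = 4 + 4 = 8
Critical path = max dist = 9

9


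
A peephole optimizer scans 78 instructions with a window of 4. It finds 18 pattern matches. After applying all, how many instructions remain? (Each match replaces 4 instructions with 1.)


Each match removes 3 instructions.
Total removed = 18 * 3 = 54
Remaining = 78 - 54 = 24

24


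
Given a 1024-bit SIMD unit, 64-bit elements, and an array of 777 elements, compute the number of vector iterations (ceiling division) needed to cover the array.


Width = 1024 / 64 = 16 elements per vector op
Iterations = ceil(777 / 16) = 49

49


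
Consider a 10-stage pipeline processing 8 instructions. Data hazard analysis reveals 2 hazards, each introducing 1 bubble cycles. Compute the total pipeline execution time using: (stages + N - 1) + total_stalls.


Base cycles = 10 + 8 - 1 = 17
Total stalls = 2 * 1 = 2
Total = 17 + 2 = 19

19


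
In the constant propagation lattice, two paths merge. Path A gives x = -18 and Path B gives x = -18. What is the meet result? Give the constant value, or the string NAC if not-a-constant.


Meet operation: if both paths give the same constant, result is that constant; if they differ, result is NAC (not-a-constant).
Path A: -18, Path B: -18 -> equal
Result: constant -> -18

-18


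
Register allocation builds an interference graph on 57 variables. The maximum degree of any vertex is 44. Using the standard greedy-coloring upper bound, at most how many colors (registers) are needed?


Greedy coloring never needs more than (max_degree + 1) colors: when coloring a vertex, at most max_degree neighbors are already colored.
Upper bound = 44 + 1 = 45

45


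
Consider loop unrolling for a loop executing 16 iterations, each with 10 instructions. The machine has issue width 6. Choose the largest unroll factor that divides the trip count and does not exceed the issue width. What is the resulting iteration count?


Largest divisor of 16 <= 6 is 4
New iterations = 16 / 4 = 4

4


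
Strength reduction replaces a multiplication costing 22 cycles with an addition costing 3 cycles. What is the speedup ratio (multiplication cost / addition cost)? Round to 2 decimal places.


Ratio = mult_cost / add_cost = 22 / 3 = 7.33

7.33


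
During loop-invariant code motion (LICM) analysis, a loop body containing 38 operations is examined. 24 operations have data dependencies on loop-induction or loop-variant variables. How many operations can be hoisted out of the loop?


Invariant candidates = total - loop-dependent
= 38 - 24 = 14

14


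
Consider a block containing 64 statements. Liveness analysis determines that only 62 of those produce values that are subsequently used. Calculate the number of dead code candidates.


Dead code = total statements - live definitions
= 64 - 62 = 2

2


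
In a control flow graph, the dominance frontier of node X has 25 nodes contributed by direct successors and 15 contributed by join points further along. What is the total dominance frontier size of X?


DF(X) = direct successor contributions + join point contributions
= 25 + 15 = 40

40


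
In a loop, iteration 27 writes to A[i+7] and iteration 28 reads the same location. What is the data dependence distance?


Distance = read iteration - write iteration
= 28 - 27 = 1

1


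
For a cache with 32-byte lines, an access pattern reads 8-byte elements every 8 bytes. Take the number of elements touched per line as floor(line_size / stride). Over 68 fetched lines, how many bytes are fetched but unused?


Elements per line = floor(32 / 8) = 4
Bytes used per line = 4 * 8 = 32
Wasted per line = 32 - 32 = 0
Total wasted = 0 * 68 = 0

0


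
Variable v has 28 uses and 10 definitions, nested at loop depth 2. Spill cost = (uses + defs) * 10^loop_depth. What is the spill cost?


uses + defs = 28 + 10 = 38
10^2 = 100
Spill cost = 38 * 100 = 3800

3800


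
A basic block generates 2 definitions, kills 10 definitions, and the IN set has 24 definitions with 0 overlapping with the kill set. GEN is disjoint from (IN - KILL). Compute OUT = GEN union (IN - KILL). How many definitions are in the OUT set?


IN - KILL: 24 - 0 = 24 surviving definitions
OUT = GEN + surviving = 2 + 24 = 26

26


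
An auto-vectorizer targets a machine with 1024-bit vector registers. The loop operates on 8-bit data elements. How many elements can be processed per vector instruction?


Width = SIMD bits / data type bits
= 1024 / 8 = 128

128


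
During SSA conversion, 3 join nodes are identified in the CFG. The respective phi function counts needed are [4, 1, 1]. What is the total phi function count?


Total phi functions = sum of phi functions at each join node
= 4 + 1 + 1 = 6

6


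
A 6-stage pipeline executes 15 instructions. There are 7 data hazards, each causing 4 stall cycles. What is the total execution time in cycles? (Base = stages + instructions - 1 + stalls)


Base cycles = 6 + 15 - 1 = 20
Total stalls = 7 * 4 = 28
Total = 20 + 28 = 48

48


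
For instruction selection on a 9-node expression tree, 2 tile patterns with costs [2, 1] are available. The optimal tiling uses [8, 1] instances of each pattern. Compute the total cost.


Total cost = sum(count_i * cost_i)
= 8*2 + 1*1
= 17

17


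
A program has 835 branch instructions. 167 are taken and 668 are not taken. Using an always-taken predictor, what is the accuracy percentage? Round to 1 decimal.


Predictor: always-taken
Correct predictions = 167
Accuracy = 167 / 835 * 100 = 20.0%

20.0


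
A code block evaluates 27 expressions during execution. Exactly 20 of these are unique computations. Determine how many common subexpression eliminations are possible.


CSE count = total expressions - unique expressions
= 27 - 20 = 7

7


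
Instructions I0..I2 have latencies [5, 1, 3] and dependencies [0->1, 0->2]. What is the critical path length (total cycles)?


Compute longest path through dependency graph: dist(Ik) = max over predecessors of dist + latency(Ik).
dist(I0) = latency 5 = 5
dist(I1) = dist(I0) + 1 = 5 + 1 = 6
dist(I2) = dist(I0) + 3 = 5 + 3 = 8
Critical path = max dist = 8

8


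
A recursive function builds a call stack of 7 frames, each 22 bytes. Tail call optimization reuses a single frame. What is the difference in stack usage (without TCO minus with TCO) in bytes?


Without TCO: 7 * 22 = 154 bytes
With TCO: reuse 1 frame = 22 bytes
Savings = 154 - 22 = 132

132


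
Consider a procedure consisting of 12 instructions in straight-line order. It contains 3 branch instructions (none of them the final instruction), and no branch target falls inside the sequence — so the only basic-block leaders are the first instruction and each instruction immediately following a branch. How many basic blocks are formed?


With no in-sequence branch targets, the leaders are the first instruction plus the instruction after each branch.
Number of basic blocks = branches + 1
= 3 + 1 = 4

4


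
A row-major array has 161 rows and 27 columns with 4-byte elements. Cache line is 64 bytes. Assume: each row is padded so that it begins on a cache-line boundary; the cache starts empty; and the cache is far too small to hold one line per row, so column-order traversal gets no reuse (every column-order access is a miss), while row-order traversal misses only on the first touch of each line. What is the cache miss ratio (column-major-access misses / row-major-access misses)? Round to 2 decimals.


Each row occupies 27 * 4 = 108 bytes and starts on a line boundary, so it spans ceil(108 / 64) = 2 cache lines.
Row-major traversal misses (one per line touched): 161 * ceil(27 * 4 / 64) = 322
Column-major traversal misses (no reuse, every access misses): 161 * 27 = 4347
Ratio = 4347 / 322 = 13.5

13.5


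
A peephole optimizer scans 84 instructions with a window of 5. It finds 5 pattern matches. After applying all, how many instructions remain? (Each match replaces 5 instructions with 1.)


Each match removes 4 instructions.
Total removed = 5 * 4 = 20
Remaining = 84 - 20 = 64

64


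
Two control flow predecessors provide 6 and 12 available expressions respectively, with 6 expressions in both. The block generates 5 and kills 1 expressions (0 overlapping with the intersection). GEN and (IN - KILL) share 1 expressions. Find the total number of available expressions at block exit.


IN = intersection of predecessors = 6
IN - KILL = 6 - 0 = 6
|OUT| = |GEN| + |IN - KILL| - |GEN ∩ (IN - KILL)| = 5 + 6 - 1 = 10

10


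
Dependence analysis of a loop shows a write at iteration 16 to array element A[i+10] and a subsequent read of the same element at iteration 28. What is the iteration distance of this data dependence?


Distance = read iteration - write iteration
= 28 - 16 = 12

12


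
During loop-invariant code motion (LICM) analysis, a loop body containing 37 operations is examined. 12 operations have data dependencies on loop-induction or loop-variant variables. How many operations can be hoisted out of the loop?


Invariant candidates = total - loop-dependent
= 37 - 12 = 25

25


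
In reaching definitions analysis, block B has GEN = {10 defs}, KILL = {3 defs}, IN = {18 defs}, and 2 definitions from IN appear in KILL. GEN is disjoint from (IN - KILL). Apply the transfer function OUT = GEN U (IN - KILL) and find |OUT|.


IN - KILL: 18 - 2 = 16 surviving definitions
OUT = GEN + surviving = 10 + 16 = 26

26


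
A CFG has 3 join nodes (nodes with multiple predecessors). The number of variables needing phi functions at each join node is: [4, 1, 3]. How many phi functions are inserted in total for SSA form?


Total phi functions = sum of phi functions at each join node
= 4 + 1 + 3 = 8

8


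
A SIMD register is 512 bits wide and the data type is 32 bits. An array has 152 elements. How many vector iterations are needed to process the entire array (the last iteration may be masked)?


Width = 512 / 32 = 16 elements per vector op
Iterations = ceil(152 / 16) = 10

10


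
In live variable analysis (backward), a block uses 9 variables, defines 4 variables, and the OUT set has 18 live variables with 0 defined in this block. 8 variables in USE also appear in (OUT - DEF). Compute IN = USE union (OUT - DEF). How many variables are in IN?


OUT - DEF: 18 - 0 = 18
|IN| = |USE| + |OUT - DEF| - |USE ∩ (OUT - DEF)| = 9 + 18 - 8 = 19

19


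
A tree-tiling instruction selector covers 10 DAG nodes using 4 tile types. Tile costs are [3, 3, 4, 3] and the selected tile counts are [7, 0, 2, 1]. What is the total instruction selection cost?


Total cost = sum(count_i * cost_i)
= 7*3 + 0*3 + 2*4 + 1*3
= 32

32


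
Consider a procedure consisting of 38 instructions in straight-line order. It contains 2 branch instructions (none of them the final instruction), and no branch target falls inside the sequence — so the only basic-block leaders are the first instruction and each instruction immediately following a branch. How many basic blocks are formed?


With no in-sequence branch targets, the leaders are the first instruction plus the instruction after each branch.
Number of basic blocks = branches + 1
= 2 + 1 = 3

3


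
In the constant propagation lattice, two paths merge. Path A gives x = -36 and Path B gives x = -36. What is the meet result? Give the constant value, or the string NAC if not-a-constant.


Meet operation: if both paths give the same constant, result is that constant; if they differ, result is NAC (not-a-constant).
Path A: -36, Path B: -36 -> equal
Result: constant -> -36

-36


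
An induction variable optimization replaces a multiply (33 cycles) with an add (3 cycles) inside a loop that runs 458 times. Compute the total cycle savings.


Per-iteration saving = 33 - 3 = 30
Total saved = 458 * 30 = 13740

13740


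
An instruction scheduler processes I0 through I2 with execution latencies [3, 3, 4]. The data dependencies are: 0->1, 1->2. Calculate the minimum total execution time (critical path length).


Compute longest path through dependency graph: dist(Ik) = max over predecessors of dist + latency(Ik).
dist(I0) = latency 3 = 3
dist(I1) = dist(I0) + 3 = 3 + 3 = 6
dist(I2) = dist(I1) + 4 = 6 + 4 = 10
Critical path = max dist = 10

10


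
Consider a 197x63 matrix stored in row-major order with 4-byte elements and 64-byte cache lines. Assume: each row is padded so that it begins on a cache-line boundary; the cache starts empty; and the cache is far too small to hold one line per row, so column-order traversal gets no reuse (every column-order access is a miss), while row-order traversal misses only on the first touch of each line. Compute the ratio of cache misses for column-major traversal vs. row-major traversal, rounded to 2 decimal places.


Each row occupies 63 * 4 = 252 bytes and starts on a line boundary, so it spans ceil(252 / 64) = 4 cache lines.
Row-major traversal misses (one per line touched): 197 * ceil(63 * 4 / 64) = 788
Column-major traversal misses (no reuse, every access misses): 197 * 63 = 12411
Ratio = 12411 / 788 = 15.75

15.75


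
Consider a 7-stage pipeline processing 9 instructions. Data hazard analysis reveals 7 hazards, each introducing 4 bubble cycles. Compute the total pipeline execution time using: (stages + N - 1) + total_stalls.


Base cycles = 7 + 9 - 1 = 15
Total stalls = 7 * 4 = 28
Total = 15 + 28 = 43

43


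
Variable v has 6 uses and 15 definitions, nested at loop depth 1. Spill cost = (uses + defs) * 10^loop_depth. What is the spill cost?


uses + defs = 6 + 15 = 21
10^1 = 10
Spill cost = 21 * 10 = 210

210


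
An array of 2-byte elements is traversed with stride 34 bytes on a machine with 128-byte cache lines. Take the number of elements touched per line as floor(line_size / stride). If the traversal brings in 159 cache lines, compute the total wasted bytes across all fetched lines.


Elements per line = floor(128 / 34) = 3
Bytes used per line = 3 * 2 = 6
Wasted per line = 128 - 6 = 122
Total wasted = 122 * 159 = 19398

19398


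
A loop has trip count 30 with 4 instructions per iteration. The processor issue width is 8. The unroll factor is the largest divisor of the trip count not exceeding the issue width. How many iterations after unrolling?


Largest divisor of 30 <= 8 is 6
New iterations = 30 / 6 = 5

5


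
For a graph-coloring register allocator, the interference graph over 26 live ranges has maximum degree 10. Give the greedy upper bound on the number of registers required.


Greedy coloring never needs more than (max_degree + 1) colors: when coloring a vertex, at most max_degree neighbors are already colored.
Upper bound = 10 + 1 = 11

11


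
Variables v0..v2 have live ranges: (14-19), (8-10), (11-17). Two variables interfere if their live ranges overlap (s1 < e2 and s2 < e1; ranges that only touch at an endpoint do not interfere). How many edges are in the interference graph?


Check all pairs for overlapping intervals.
Two intervals (s1,e1) and (s2,e2) overlap if s1 < e2 and s2 < e1.
v0 (14-19) vs v1..v2: overlaps v2 -> 1
v1 (8-10) vs v2: overlaps none -> 0
Total overlapping pairs = 1 + 0 = 1

1


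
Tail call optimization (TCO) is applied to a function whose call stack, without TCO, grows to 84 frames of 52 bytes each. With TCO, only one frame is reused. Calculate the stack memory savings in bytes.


Without TCO: 84 * 52 = 4368 bytes
With TCO: reuse 1 frame = 52 bytes
Savings = 4368 - 52 = 4316

4316


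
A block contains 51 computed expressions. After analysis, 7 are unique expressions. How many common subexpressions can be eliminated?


CSE count = total expressions - unique expressions
= 51 - 7 = 44

44


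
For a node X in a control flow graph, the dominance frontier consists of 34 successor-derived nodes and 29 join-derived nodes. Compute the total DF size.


DF(X) = direct successor contributions + join point contributions
= 34 + 29 = 63

63


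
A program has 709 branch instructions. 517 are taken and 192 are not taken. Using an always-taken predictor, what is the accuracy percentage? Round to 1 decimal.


Predictor: always-taken
Correct predictions = 517
Accuracy = 517 / 709 * 100 = 72.9%

72.9


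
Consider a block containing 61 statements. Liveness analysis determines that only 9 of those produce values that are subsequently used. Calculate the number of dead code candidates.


Dead code = total statements - live definitions
= 61 - 9 = 52

52


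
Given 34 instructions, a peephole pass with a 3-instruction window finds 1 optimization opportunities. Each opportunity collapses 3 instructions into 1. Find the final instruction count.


Each match removes 2 instructions.
Total removed = 1 * 2 = 2
Remaining = 34 - 2 = 32

32


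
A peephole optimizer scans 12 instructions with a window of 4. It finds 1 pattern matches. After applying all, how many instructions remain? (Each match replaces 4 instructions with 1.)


Each match removes 3 instructions.
Total removed = 1 * 3 = 3
Remaining = 12 - 3 = 9

9


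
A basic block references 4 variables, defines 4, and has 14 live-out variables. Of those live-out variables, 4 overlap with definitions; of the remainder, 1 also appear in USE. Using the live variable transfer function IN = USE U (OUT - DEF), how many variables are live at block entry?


OUT - DEF: 14 - 4 = 10
|IN| = |USE| + |OUT - DEF| - |USE ∩ (OUT - DEF)| = 4 + 10 - 1 = 13

13


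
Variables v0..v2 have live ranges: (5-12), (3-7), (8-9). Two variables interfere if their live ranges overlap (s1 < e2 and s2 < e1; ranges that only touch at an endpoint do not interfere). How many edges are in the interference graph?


Check all pairs for overlapping intervals.
Two intervals (s1,e1) and (s2,e2) overlap if s1 < e2 and s2 < e1.
v0 (5-12) vs v1..v2: overlaps v1, v2 -> 2
v1 (3-7) vs v2: overlaps none -> 0
Total overlapping pairs = 2 + 0 = 2

2


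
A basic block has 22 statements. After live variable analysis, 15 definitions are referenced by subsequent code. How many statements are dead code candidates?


Dead code = total statements - live definitions
= 22 - 15 = 7

7


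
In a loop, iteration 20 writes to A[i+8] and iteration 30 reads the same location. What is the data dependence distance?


Distance = read iteration - write iteration
= 30 - 20 = 10

10


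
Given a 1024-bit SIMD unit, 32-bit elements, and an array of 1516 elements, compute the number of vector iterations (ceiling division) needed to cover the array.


Width = 1024 / 32 = 32 elements per vector op
Iterations = ceil(1516 / 32) = 48

48


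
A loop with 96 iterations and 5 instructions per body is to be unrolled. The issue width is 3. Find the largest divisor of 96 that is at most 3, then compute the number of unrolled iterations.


Largest divisor of 96 <= 3 is 3
New iterations = 96 / 3 = 32

32


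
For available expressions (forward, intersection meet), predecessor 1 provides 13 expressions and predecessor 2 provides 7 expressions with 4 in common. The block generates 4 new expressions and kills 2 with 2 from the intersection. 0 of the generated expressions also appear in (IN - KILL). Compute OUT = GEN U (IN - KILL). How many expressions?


IN = intersection of predecessors = 4
IN - KILL = 4 - 2 = 2
|OUT| = |GEN| + |IN - KILL| - |GEN ∩ (IN - KILL)| = 4 + 2 - 0 = 6

6


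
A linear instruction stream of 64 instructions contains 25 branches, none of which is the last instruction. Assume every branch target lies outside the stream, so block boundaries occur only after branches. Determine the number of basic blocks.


With no in-sequence branch targets, the leaders are the first instruction plus the instruction after each branch.
Number of basic blocks = branches + 1
= 25 + 1 = 26

26


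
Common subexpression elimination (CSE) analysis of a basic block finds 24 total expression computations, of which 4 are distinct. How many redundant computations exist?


CSE count = total expressions - unique expressions
= 24 - 4 = 20

20


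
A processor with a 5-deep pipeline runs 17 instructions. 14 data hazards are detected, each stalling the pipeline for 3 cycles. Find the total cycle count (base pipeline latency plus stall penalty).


Base cycles = 5 + 17 - 1 = 21
Total stalls = 14 * 3 = 42
Total = 21 + 42 = 63

63


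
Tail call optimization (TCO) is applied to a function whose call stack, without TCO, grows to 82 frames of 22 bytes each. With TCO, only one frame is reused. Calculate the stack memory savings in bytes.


Without TCO: 82 * 22 = 1804 bytes
With TCO: reuse 1 frame = 22 bytes
Savings = 1804 - 22 = 1782

1782


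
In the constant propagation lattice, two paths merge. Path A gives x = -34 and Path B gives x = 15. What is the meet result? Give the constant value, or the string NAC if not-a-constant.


Meet operation: if both paths give the same constant, result is that constant; if they differ, result is NAC (not-a-constant).
Path A: -34, Path B: 15 -> differ
Result: not-a-constant -> NAC

NAC


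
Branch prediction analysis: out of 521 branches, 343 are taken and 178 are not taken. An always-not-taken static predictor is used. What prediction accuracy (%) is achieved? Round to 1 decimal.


Predictor: always-not-taken
Correct predictions = 178
Accuracy = 178 / 521 * 100 = 34.2%

34.2


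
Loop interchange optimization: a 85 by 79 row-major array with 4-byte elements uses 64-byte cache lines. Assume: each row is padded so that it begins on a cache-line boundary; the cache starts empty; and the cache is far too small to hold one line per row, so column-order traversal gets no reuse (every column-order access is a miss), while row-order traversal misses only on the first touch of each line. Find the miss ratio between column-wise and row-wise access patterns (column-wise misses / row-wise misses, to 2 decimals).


Each row occupies 79 * 4 = 316 bytes and starts on a line boundary, so it spans ceil(316 / 64) = 5 cache lines.
Row-major traversal misses (one per line touched): 85 * ceil(79 * 4 / 64) = 425
Column-major traversal misses (no reuse, every access misses): 85 * 79 = 6715
Ratio = 6715 / 425 = 15.8

15.8


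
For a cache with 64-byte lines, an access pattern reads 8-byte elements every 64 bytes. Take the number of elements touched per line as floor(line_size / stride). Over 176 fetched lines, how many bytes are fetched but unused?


Elements per line = floor(64 / 64) = 1
Bytes used per line = 1 * 8 = 8
Wasted per line = 64 - 8 = 56
Total wasted = 56 * 176 = 9856

9856


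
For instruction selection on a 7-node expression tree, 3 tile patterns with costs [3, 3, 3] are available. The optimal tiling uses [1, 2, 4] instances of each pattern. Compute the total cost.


Total cost = sum(count_i * cost_i)
= 1*3 + 2*3 + 4*3
= 21

21


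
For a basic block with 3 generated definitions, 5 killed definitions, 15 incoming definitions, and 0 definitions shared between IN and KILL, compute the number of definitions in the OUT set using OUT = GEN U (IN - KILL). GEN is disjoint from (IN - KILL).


IN - KILL: 15 - 0 = 15 surviving definitions
OUT = GEN + surviving = 3 + 15 = 18

18


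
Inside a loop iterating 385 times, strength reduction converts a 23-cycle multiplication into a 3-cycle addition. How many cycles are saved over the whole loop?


Per-iteration saving = 23 - 3 = 20
Total saved = 385 * 20 = 7700

7700


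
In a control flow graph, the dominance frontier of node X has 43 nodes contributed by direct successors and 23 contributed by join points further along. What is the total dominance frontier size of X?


DF(X) = direct successor contributions + join point contributions
= 43 + 23 = 66

66


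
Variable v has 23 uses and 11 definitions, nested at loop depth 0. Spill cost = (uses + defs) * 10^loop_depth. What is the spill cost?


uses + defs = 23 + 11 = 34
10^0 = 1
Spill cost = 34 * 1 = 34

34


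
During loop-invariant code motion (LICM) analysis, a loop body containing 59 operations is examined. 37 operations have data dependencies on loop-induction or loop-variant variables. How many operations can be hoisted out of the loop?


Invariant candidates = total - loop-dependent
= 59 - 37 = 22

22


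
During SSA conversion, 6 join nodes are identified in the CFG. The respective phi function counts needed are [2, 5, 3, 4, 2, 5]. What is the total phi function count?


Total phi functions = sum of phi functions at each join node
= 2 + 5 + 3 + 4 + 2 + 5 = 21

21


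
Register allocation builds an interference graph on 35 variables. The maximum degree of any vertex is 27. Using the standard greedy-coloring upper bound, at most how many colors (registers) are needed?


Greedy coloring never needs more than (max_degree + 1) colors: when coloring a vertex, at most max_degree neighbors are already colored.
Upper bound = 27 + 1 = 28

28


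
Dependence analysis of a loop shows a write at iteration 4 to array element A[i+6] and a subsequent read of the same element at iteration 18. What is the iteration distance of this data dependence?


Distance = read iteration - write iteration
= 18 - 4 = 14

14


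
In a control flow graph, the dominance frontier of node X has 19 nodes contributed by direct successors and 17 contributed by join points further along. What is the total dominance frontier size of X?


DF(X) = direct successor contributions + join point contributions
= 19 + 17 = 36

36


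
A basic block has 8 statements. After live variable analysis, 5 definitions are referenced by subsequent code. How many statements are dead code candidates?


Dead code = total statements - live definitions
= 8 - 5 = 3

3


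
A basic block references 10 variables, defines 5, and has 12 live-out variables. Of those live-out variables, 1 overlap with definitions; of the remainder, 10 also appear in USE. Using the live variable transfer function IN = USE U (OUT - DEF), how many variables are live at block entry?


OUT - DEF: 12 - 1 = 11
|IN| = |USE| + |OUT - DEF| - |USE ∩ (OUT - DEF)| = 10 + 11 - 10 = 11

11


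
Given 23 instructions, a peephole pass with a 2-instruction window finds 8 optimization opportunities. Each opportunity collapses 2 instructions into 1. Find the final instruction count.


Each match removes 1 instructions.
Total removed = 8 * 1 = 8
Remaining = 23 - 8 = 15

15


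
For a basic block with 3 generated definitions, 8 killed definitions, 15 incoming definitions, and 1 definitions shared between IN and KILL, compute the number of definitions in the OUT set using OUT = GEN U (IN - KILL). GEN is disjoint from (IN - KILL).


IN - KILL: 15 - 1 = 14 surviving definitions
OUT = GEN + surviving = 3 + 14 = 17

17


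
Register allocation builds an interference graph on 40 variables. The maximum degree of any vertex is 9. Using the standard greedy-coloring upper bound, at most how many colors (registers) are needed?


Greedy coloring never needs more than (max_degree + 1) colors: when coloring a vertex, at most max_degree neighbors are already colored.
Upper bound = 9 + 1 = 10

10


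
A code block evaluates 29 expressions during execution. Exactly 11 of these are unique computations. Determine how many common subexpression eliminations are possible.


CSE count = total expressions - unique expressions
= 29 - 11 = 18

18


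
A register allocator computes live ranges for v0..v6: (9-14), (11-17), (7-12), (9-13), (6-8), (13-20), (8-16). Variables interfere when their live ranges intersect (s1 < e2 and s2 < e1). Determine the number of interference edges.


Check all pairs for overlapping intervals.
Two intervals (s1,e1) and (s2,e2) overlap if s1 < e2 and s2 < e1.
v0 (9-14) vs v1..v6: overlaps v1, v2, v3, v5, v6 -> 5
v1 (11-17) vs v2..v6: overlaps v2, v3, v5, v6 -> 4
v2 (7-12) vs v3..v6: overlaps v3, v4, v6 -> 3
v3 (9-13) vs v4..v6: overlaps v6 -> 1
v4 (6-8) vs v5..v6: overlaps none -> 0
v5 (13-20) vs v6: overlaps v6 -> 1
Total overlapping pairs = 5 + 4 + 3 + 1 + 0 + 1 = 14

14


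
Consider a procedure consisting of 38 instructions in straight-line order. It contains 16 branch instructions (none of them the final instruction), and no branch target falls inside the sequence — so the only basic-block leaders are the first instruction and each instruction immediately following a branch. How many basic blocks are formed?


With no in-sequence branch targets, the leaders are the first instruction plus the instruction after each branch.
Number of basic blocks = branches + 1
= 16 + 1 = 17

17


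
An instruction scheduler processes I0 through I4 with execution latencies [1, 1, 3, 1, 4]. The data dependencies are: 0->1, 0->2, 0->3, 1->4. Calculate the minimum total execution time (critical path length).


Compute longest path through dependency graph: dist(Ik) = max over predecessors of dist + latency(Ik).
dist(I0) = latency 1 = 1
dist(I1) = dist(I0) + 1 = 1 + 1 = 2
dist(I2) = dist(I0) + 3 = 1 + 3 = 4
dist(I3) = dist(I0) + 1 = 1 + 1 = 2
dist(I4) = dist(I1) + 4 = 2 + 4 = 6
Critical path = max dist = 6

6


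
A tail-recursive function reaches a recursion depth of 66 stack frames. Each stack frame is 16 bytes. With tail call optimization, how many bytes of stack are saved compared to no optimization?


Without TCO: 66 * 16 = 1056 bytes
With TCO: reuse 1 frame = 16 bytes
Savings = 1056 - 16 = 1040

1040


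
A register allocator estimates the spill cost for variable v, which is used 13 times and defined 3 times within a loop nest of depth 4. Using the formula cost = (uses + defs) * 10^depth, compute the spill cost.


uses + defs = 13 + 3 = 16
10^4 = 10000
Spill cost = 16 * 10000 = 160000

160000


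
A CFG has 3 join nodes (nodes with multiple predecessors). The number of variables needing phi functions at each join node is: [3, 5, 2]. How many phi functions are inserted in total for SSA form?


Total phi functions = sum of phi functions at each join node
= 3 + 5 + 2 = 10

10


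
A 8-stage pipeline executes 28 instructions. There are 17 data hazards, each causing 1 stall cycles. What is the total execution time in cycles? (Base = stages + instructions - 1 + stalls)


Base cycles = 8 + 28 - 1 = 35
Total stalls = 17 * 1 = 17
Total = 35 + 17 = 52

52


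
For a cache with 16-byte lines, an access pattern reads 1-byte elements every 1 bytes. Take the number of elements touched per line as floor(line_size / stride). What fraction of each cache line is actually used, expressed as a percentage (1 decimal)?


Elements per cache line = floor(16 / 1) = 16
Bytes used = 16 * 1 = 16
Utilization = 16 / 16 * 100 = 100.0%

100.0


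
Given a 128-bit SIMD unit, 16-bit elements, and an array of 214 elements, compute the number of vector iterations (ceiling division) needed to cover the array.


Width = 128 / 16 = 8 elements per vector op
Iterations = ceil(214 / 8) = 27

27


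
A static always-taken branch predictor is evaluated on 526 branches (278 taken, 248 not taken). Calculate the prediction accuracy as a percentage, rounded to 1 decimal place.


Predictor: always-taken
Correct predictions = 278
Accuracy = 278 / 526 * 100 = 52.9%

52.9


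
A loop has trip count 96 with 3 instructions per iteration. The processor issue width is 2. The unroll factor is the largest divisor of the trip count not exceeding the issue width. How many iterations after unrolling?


Largest divisor of 96 <= 2 is 2
New iterations = 96 / 2 = 48

48


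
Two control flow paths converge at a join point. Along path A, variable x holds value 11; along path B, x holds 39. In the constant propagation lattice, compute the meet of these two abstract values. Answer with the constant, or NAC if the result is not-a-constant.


Meet operation: if both paths give the same constant, result is that constant; if they differ, result is NAC (not-a-constant).
Path A: 11, Path B: 39 -> differ
Result: not-a-constant -> NAC

NAC


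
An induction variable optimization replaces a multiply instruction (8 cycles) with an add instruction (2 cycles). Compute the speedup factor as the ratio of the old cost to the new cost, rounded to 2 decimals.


Ratio = mult_cost / add_cost = 8 / 2 = 4.0

4.0


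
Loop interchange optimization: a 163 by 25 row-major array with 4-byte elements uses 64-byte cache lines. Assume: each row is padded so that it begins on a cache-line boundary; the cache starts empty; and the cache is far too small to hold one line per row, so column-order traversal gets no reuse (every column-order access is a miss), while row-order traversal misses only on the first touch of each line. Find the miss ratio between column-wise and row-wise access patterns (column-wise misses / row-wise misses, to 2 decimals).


Each row occupies 25 * 4 = 100 bytes and starts on a line boundary, so it spans ceil(100 / 64) = 2 cache lines.
Row-major traversal misses (one per line touched): 163 * ceil(25 * 4 / 64) = 326
Column-major traversal misses (no reuse, every access misses): 163 * 25 = 4075
Ratio = 4075 / 326 = 12.5

12.5


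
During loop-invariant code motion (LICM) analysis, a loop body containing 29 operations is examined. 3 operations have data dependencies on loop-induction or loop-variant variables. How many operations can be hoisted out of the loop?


Invariant candidates = total - loop-dependent
= 29 - 3 = 26

26
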